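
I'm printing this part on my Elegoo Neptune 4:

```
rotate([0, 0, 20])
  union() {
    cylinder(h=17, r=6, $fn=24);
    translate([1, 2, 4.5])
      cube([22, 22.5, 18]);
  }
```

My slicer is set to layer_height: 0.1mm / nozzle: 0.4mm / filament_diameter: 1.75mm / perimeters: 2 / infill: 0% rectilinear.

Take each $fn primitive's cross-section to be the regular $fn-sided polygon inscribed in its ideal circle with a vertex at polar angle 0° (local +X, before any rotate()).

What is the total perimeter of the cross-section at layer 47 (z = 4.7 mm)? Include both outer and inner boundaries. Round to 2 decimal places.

At z = 4.7 mm: the r=6 cylinder contributes a regular 24-gon of circumradius 6 (perimeter = 2·24·6.000·sin(180°/24) = 37.59 mm); the cube at (1, 2) is present — its section is the full 22×22.5 rectangle (perimeter 89.00 mm); Merging all regions: the regions partially overlap (shared area 12.31 mm²), so the edge portions inside another operand are dropped and the merged outline is re-measured after clipping — boundary = 111.77 mm; (whole slice rotated 20° about Z — lengths, areas and connectivity unchanged). Overall, the cross-section is a single solid region. Total boundary length (outer) = 111.77 mm.

111.77 mm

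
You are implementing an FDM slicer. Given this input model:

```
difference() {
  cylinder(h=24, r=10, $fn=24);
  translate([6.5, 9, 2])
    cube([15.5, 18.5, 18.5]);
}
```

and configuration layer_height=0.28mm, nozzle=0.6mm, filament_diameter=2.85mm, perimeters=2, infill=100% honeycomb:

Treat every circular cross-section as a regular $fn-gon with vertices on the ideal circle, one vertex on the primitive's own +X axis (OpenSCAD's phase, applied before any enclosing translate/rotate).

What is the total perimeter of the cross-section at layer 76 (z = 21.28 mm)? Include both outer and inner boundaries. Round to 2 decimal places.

At z = 21.28 mm: the cylinder: section is a regular 24-gon, circumradius r=10 (perimeter = 2·24·10.000·sin(180°/24) = 62.65 mm); the cube at (6.5, 9) does not reach this height (z outside [2, 20.5]); After the difference (first − rest): none of the subtracted shapes is present at this height, so the r=10 cylinder is unchanged — boundary = 62.65 mm. Overall, the cross-section is a single solid region. Total boundary length (outer) = 62.65 mm.

62.65 mm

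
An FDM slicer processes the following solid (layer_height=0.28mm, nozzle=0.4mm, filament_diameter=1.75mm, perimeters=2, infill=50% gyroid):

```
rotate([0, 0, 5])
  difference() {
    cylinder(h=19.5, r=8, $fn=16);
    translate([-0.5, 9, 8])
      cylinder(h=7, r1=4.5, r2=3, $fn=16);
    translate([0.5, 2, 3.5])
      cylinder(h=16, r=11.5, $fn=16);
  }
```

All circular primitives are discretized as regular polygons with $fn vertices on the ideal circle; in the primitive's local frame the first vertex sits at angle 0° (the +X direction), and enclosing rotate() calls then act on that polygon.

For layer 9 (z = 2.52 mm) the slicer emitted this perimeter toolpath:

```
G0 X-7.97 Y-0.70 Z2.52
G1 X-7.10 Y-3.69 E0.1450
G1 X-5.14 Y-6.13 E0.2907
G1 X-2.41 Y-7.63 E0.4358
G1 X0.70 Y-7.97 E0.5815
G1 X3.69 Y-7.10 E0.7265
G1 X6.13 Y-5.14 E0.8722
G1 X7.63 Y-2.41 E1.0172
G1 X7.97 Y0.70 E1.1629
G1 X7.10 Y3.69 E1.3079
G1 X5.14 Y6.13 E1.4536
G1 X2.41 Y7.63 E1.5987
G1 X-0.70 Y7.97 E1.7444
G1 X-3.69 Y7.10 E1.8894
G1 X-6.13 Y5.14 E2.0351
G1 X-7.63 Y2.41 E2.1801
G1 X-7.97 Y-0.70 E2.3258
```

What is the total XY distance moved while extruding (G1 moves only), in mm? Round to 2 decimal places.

49.95 mm

Sum the Euclidean lengths of each G1 segment: total = 49.95 mm.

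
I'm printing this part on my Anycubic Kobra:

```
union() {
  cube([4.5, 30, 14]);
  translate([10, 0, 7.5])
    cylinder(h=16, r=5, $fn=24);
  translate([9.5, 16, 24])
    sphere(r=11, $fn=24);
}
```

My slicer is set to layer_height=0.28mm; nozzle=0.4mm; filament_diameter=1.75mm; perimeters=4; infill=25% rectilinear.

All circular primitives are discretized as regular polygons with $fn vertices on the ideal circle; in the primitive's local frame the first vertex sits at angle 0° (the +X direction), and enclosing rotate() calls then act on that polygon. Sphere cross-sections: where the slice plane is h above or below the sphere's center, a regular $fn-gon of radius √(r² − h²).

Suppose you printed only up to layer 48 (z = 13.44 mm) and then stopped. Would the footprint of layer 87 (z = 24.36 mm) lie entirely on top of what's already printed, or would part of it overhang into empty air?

part overhangs

Compare the two slices. At z = 13.44: the 4.5×30 cube contributes its full rectangle (area 135.00 mm²); the r=5 cylinder at (10, 0) contributes a regular 24-gon of circumradius 5 (area = (24/2)·5.000²·sin(360°/24) = 77.65 mm²); the r=11 sphere at (9.5, 16) contributes a regular 24-gon of circumradius √(11²−10.56²) = 3.080 (area = (24/2)·3.080²·sin(360°/24) = 29.46 mm²); Taking the union: the 3 present regions are separate (no shared area or edge), so areas and boundary lengths simply add and each stays a separate island — area = 242.11 mm². At z = 24.36: the cube does not reach this height (z outside [0, 14]); the cylinder at (10, 0) is not intersected at this z (z outside [7.5, 23.5]); the r=11 sphere at (9.5, 16) contributes a regular 24-gon of circumradius √(11²−0.36²) = 10.994 (area = (24/2)·10.994²·sin(360°/24) = 375.40 mm²); Taking the union: only the r=11 sphere at (9.5, 16) is present, so the union is just that shape — area = 375.40 mm². Checking containment: at z = 24.36 the cross-section extends beyond the z = 13.44 cross-section by about 274.04 mm².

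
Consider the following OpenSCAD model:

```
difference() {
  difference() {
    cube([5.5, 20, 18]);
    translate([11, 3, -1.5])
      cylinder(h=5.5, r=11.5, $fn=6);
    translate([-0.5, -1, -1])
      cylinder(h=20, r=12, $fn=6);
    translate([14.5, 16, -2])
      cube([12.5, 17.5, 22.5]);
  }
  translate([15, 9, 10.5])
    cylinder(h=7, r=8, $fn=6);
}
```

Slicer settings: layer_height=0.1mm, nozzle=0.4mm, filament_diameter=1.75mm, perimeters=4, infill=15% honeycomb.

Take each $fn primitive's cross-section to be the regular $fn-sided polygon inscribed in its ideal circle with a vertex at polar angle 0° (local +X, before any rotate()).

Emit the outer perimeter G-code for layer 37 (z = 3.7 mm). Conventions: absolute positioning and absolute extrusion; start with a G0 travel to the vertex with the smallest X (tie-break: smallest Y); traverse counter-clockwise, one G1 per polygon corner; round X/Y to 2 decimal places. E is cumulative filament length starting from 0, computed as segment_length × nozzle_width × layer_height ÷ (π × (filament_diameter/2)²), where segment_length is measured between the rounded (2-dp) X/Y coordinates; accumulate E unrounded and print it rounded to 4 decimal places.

G0 X0.00 Y9.39 Z3.70
G1 X3.19 Y9.39 E0.0530
G1 X5.25 Y12.96 E0.1216
G1 X5.50 Y12.96 E0.1258
G1 X5.50 Y20.00 E0.2428
G1 X0.00 Y20.00 E0.3343
G1 X0.00 Y9.39 E0.5107

At z = 3.7 mm: the 5.5×20 cube contributes its full rectangle; the cylinder at (11, 3): section is a regular 6-gon, circumradius r=11.5; the cylinder at (-0.5, -1): section is a regular 6-gon, circumradius r=12; the cube at (14.5, 16) (footprint 12.5×17.5) is included at this height; After the difference (first − rest): starting from the 5.5×20 cube, the r=11.5 cylinder at (11, 3) partially overlaps it — only the 46.09 mm² overlap (of its 343.60 mm²) is removed, clipping the outline; the r=12 cylinder at (-0.5, -1) partially overlaps it — only the 10.13 mm² overlap (of its 374.12 mm²) is removed, clipping the outline; the 12.5×17.5 cube at (14.5, 16) misses the remaining region (no effect) — 1 connected region; the cylinder at (15, 9) is absent (z outside [10.5, 17.5]); Taking the first minus the rest: none of the subtracted shapes is present at this height, so the result so far is unchanged — 1 connected region. The outline is a single polygon with 6 vertices. Extrusion per mm of travel: 0.4 × 0.1 / (π × 0.875²) = 0.016630. Accumulating E over each segment gives final E = 0.5107.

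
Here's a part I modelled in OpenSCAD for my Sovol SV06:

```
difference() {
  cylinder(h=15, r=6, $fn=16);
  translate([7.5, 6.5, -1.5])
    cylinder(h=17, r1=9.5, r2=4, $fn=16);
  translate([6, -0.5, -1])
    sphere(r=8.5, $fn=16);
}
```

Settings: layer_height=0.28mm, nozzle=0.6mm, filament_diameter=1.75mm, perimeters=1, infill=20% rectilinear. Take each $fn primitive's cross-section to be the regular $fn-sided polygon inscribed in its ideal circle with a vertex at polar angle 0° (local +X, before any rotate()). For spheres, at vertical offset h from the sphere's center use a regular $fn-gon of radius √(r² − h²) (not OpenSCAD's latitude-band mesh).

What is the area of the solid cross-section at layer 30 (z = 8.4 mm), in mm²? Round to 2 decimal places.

At z = 8.4 mm: the r=6 cylinder contributes a regular 16-gon of circumradius 6 (area = (16/2)·6.000²·sin(360°/16) = 110.21 mm²); the cone at (7.5, 6.5) (r1=9.5→r2=4) has section circumradius 6.297 here — a regular 16-gon (area = (16/2)·6.297²·sin(360°/16) = 121.40 mm²); the sphere at (6, -0.5) is not intersected at this z (|z−center|=9.400 > r=8.5); Taking the first minus the rest: starting from the r=6 cylinder (110.21 mm²), the cone at (7.5, 6.5) partially overlaps it — only the 10.51 mm² overlap (of its 121.40 mm²) is removed, clipping the outline — area = 99.70 mm². Overall, the cross-section is a single solid region. Net area = 99.70 mm².

99.70 mm²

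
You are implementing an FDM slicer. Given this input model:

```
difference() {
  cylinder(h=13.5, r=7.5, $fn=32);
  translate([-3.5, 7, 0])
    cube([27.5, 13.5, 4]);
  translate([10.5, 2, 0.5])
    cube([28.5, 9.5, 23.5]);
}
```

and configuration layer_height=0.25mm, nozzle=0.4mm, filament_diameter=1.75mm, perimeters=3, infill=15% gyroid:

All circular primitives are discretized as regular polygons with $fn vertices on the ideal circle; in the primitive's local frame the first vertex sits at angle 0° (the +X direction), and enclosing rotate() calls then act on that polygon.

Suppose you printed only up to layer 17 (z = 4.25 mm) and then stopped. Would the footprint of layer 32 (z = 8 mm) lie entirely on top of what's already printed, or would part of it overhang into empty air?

Compare the two slices. At z = 4.25: the r=7.5 cylinder gives a regular 32-gon of circumradius 7.5 (constant along its height) (area = (32/2)·7.500²·sin(360°/32) = 175.58 mm²); the cube at (-3.5, 7) does not reach this height (z outside [0, 4]); the cube at (10.5, 2) (footprint 28.5×9.5) is included at this height (area 270.75 mm²); Taking the first minus the rest: starting from the r=7.5 cylinder (175.58 mm²), the 28.5×9.5 cube at (10.5, 2) misses the remaining region (no effect) — area = 175.58 mm². At z = 8: the r=7.5 cylinder contributes a regular 32-gon of circumradius 7.5 (area = (32/2)·7.500²·sin(360°/32) = 175.58 mm²); the cube at (-3.5, 7) is absent (z outside [0, 4]); the 28.5×9.5 cube at (10.5, 2) contributes its full rectangle (area 270.75 mm²); Taking the first minus the rest: starting from the r=7.5 cylinder (175.58 mm²), the 28.5×9.5 cube at (10.5, 2) misses the remaining region (no effect) — area = 175.58 mm². Checking containment: the cross-section at z = 8 is a subset of the cross-section at z = 4.25.

entirely on top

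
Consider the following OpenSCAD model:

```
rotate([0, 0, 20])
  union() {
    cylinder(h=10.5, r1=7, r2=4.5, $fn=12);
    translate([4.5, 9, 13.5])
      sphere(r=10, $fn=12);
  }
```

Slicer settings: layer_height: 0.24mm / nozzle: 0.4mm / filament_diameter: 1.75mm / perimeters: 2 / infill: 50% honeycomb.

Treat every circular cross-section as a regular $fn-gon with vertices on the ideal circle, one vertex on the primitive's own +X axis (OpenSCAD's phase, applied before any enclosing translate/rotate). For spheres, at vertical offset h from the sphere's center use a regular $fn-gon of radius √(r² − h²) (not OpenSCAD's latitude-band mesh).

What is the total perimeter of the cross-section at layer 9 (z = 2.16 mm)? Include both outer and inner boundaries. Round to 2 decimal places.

40.29 mm

At z = 2.16 mm: the cone: at t=0.206 of its height the radius interpolates to r₁+(r₂−r₁)t = 6.486, giving a regular 12-gon of that circumradius (perimeter = 2·12·6.486·sin(180°/12) = 40.29 mm); the sphere at (4.5, 9) is absent (|z−center|=11.340 > r=10); Merging all regions: only the cone is present, so the union is just that shape — boundary = 40.29 mm; (rotated 20° about Z; rotation is an isometry so areas/perimeters/island counts are preserved). Overall, the cross-section is a single solid region. Total boundary length (outer) = 40.29 mm.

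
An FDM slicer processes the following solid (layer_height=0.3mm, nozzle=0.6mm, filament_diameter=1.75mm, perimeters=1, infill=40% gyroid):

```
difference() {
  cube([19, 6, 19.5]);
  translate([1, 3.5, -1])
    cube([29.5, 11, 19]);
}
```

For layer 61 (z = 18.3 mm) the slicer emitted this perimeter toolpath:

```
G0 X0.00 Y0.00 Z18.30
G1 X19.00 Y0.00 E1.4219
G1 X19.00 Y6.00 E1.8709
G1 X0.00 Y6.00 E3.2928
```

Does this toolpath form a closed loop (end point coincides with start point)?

Start point (G0): (0.00, 0.00). End point (last G1): the path does not return to the start — open.

no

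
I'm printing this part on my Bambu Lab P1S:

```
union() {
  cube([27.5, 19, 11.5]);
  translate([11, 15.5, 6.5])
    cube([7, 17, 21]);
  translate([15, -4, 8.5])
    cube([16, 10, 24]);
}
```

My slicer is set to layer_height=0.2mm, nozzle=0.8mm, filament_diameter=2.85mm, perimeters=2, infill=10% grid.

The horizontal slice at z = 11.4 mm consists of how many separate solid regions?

1

At z = 11.4 mm: the cube is present — its section is the full 27.5×19 rectangle; the cube at (11, 15.5) (footprint 7×17) is included at this height; the 16×10 cube at (15, -4) contributes its full rectangle; Merging all regions: the regions partially overlap (shared area 99.50 mm²), so overlapping operands fuse into one piece — 1 connected region. The result has 1 disconnected region.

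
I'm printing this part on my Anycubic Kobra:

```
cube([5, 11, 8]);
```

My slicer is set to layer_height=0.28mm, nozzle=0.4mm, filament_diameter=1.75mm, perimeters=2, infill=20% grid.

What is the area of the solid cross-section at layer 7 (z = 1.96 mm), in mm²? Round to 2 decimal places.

At z = 1.96 mm: the 5×11 cube contributes its full rectangle (area 55.00 mm²). Overall, the cross-section is a single solid region. Net area = 55.00 mm².

55.00 mm²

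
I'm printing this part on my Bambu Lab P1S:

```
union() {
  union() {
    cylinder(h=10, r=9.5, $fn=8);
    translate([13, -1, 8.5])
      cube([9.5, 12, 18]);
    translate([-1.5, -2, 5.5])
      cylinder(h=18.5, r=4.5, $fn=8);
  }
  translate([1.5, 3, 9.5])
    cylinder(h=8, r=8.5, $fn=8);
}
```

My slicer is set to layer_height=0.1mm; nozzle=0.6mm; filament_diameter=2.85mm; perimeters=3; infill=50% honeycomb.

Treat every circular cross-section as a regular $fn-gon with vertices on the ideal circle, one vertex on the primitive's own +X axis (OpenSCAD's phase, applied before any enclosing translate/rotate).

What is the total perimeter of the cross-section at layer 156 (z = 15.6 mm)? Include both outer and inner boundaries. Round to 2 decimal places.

97.58 mm

At z = 15.6 mm: the cylinder is absent (z outside [0, 10]); the 9.5×12 cube at (13, -1) contributes its full rectangle (perimeter 43.00 mm); the r=4.5 cylinder at (-1.5, -2) gives a regular 8-gon of circumradius 4.5 (constant along its height) (perimeter = 2·8·4.500·sin(180°/8) = 27.55 mm); Merging all regions: the 2 present regions are separate (no shared area or edge), so areas and boundary lengths simply add and each stays a separate island — boundary = 70.55 mm; the r=8.5 cylinder at (1.5, 3) gives a regular 8-gon of circumradius 8.5 (constant along its height) (perimeter = 2·8·8.500·sin(180°/8) = 52.04 mm); Merging all regions: the regions partially overlap (shared area 44.36 mm²), so the edge portions inside another operand are dropped and the merged outline is re-measured after clipping — boundary = 97.58 mm. Overall, the cross-section has 2 separate islands. Total boundary length (outer) = 97.58 mm.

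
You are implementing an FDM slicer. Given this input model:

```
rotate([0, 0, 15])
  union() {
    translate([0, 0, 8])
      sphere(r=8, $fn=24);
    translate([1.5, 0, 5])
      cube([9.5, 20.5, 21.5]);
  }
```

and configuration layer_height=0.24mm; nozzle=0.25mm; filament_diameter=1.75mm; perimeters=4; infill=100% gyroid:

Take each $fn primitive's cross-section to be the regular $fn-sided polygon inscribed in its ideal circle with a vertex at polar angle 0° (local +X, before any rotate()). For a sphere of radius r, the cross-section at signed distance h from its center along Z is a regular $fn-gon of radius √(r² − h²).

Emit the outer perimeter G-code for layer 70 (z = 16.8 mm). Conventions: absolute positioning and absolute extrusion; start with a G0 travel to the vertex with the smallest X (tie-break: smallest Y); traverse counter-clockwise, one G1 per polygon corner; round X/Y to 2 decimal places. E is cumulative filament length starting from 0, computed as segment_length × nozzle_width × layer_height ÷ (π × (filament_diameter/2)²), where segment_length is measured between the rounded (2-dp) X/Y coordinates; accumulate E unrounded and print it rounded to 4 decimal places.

At z = 16.8 mm: the sphere is not intersected at this z (|z−center|=8.800 > r=8); the 9.5×20.5 cube at (1.5, 0) contributes its full rectangle; Combining (union): only the 9.5×20.5 cube at (1.5, 0) is present, so the union is just that shape — 1 connected region; (whole slice rotated 15° about Z — lengths, areas and connectivity unchanged). The outline is a single polygon with 4 vertices. Extrusion per mm of travel: 0.25 × 0.24 / (π × 0.875²) = 0.024945. Accumulating E over each segment gives final E = 1.4969.

G0 X-3.86 Y20.19 Z16.80
G1 X1.45 Y0.39 E0.5114
G1 X10.63 Y2.85 E0.7484
G1 X5.32 Y22.65 E1.2598
G1 X-3.86 Y20.19 E1.4969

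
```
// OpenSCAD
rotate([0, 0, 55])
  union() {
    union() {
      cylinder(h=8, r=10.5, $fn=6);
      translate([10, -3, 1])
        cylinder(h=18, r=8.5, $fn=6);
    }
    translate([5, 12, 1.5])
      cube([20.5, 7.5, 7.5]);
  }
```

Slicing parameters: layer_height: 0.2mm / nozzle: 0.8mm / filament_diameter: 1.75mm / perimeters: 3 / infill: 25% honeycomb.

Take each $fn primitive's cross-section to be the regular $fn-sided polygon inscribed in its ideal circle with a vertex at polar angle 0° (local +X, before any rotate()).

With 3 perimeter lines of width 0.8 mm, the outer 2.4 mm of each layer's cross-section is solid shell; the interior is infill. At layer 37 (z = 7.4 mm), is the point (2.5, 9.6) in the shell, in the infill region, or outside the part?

At z = 7.4 mm: the cylinder: section is a regular 6-gon, circumradius r=10.5; the cylinder at (10, -3): section is a regular 6-gon, circumradius r=8.5; Merging all regions: the regions partially overlap (shared area 65.37 mm²), so overlapping operands fuse into one piece — 1 connected region; the 20.5×7.5 cube at (5, 12) contributes its full rectangle; Taking the union: the 2 present regions are separate (no shared area or edge), so areas and boundary lengths simply add and each stays a separate island — 2 connected regions; (rotated 55° about Z; rotation is an isometry so areas/perimeters/island counts are preserved). Overall, the cross-section has 2 separate islands. Undo the 55° rotation: the query point maps to (9.298, 3.458) in the un-rotated model frame. The nearest boundary edge runs (7.98, 4.36)→(14.25, 4.36); distance from the point to it = 0.90 mm. (Shell/infill is judged within the island containing the point — the largest one.) The point is inside the cross-section, 0.90 mm from the nearest boundary — within the 2.4 mm shell band (3 × 0.8).

shell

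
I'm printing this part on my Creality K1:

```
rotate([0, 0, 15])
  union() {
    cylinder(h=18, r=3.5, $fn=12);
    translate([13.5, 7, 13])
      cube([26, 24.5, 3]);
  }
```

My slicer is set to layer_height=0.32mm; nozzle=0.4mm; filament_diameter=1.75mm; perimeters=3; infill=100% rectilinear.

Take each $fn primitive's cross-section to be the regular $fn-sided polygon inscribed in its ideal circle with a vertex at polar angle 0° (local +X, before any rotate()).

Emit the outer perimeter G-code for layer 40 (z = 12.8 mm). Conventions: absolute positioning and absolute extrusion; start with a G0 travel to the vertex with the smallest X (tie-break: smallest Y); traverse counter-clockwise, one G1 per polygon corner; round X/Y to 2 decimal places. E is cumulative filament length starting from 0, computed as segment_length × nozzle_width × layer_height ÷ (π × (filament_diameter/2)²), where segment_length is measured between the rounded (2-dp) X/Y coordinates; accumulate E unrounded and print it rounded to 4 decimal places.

G0 X-3.38 Y-0.91 Z12.80
G1 X-2.47 Y-2.47 E0.0961
G1 X-0.91 Y-3.38 E0.1922
G1 X0.91 Y-3.38 E0.2891
G1 X2.47 Y-2.47 E0.3852
G1 X3.38 Y-0.91 E0.4813
G1 X3.38 Y0.91 E0.5781
G1 X2.47 Y2.47 E0.6743
G1 X0.91 Y3.38 E0.7704
G1 X-0.91 Y3.38 E0.8672
G1 X-2.47 Y2.47 E0.9633
G1 X-3.38 Y0.91 E1.0594
G1 X-3.38 Y-0.91 E1.1563

At z = 12.8 mm: the cylinder: section is a regular 12-gon, circumradius r=3.5; the cube at (13.5, 7) is absent (z outside [13, 16]); Combining (union): only the r=3.5 cylinder is present, so the union is just that shape — 1 connected region; (whole slice rotated 15° about Z — lengths, areas and connectivity unchanged). The outline is a single polygon with 12 vertices. Extrusion per mm of travel: 0.4 × 0.32 / (π × 0.875²) = 0.053216. Accumulating E over each segment gives final E = 1.1563.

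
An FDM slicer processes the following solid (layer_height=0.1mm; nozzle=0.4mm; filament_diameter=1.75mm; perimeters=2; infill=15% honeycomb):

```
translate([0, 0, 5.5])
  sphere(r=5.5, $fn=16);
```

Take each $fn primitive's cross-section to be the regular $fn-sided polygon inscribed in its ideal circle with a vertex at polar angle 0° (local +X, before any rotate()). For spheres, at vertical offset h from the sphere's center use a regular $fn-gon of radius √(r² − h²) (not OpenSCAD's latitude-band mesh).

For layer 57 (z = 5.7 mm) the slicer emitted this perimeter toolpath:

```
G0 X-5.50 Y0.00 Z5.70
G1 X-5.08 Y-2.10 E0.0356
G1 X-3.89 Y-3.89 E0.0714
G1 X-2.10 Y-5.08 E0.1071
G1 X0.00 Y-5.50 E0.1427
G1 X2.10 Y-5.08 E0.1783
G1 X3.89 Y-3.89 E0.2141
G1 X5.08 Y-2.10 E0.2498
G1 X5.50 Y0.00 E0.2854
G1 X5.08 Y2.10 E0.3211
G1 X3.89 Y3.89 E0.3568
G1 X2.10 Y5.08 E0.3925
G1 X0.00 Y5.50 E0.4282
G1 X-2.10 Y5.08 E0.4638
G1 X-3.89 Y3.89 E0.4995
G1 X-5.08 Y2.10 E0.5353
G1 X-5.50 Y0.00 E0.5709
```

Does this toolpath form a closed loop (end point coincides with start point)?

yes

Start point (G0): (-5.50, 0.00). End point (last G1): the path returns to the start — closed.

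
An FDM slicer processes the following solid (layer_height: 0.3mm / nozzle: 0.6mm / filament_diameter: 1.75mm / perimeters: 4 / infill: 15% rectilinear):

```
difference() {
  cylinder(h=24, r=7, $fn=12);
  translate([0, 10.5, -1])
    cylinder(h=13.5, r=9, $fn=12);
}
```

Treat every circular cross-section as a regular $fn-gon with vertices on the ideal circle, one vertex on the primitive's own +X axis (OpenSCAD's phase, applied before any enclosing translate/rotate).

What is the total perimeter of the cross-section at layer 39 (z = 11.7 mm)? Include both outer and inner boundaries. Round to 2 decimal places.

42.72 mm

At z = 11.7 mm: the cylinder: section is a regular 12-gon, circumradius r=7 (perimeter = 2·12·7.000·sin(180°/12) = 43.48 mm); the r=9 cylinder at (0, 10.5) contributes a regular 12-gon of circumradius 9 (perimeter = 2·12·9.000·sin(180°/12) = 55.90 mm); Subtracting the remaining from the first: starting from the r=7 cylinder, the r=9 cylinder at (0, 10.5) partially overlaps it — only the 40.69 mm² overlap (of its 243.00 mm²) is removed, clipping the outline — boundary = 42.72 mm. Overall, the cross-section is a single solid region. Total boundary length (outer) = 42.72 mm.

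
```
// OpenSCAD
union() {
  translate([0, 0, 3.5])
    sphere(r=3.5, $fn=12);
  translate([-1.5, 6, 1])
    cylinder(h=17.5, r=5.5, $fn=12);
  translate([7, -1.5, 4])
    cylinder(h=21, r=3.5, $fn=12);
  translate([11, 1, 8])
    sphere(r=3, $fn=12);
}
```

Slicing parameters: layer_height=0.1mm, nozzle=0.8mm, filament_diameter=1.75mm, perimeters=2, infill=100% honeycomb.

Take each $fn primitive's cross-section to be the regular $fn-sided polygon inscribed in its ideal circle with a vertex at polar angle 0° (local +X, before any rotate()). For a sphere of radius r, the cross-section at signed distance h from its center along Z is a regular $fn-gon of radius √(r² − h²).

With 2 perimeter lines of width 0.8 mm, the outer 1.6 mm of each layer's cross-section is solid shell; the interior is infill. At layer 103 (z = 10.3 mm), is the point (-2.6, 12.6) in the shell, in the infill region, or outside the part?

outside

At z = 10.3 mm: the sphere is absent (|z−center|=6.800 > r=3.5); the cylinder at (-1.5, 6): section is a regular 12-gon, circumradius r=5.5; the r=3.5 cylinder at (7, -1.5) contributes a regular 12-gon of circumradius 3.5; the sphere at (11, 1): section is a regular 12-gon, circumradius = √(r²−h²) = √(3²−2.3²) = 1.926; Merging all regions: the regions partially overlap (shared area 0.90 mm²), so overlapping operands fuse into one piece — 2 connected regions. Overall, the cross-section has 2 separate islands. The nearest boundary edge runs (-4.25, 10.76)→(-1.50, 11.50); distance from the point to it = 1.35 mm. The point is not inside any of the regions above, so it lies outside the cross-section (1.35 mm from the nearest boundary).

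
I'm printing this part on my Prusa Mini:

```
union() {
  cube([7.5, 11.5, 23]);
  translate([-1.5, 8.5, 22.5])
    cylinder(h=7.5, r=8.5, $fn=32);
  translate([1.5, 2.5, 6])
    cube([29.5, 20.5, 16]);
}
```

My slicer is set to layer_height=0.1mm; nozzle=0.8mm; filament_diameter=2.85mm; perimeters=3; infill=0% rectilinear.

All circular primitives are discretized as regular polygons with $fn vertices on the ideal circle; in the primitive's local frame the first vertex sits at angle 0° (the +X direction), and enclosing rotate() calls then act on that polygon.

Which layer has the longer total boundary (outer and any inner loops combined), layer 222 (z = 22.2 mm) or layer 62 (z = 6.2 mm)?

layer 62 (z = 6.2 mm)

Layer 222 (z = 22.2): the 7.5×11.5 cube contributes its full rectangle (perimeter 38.00 mm); the cylinder at (-1.5, 8.5) does not reach this height (z outside [22.5, 30]); the cube at (1.5, 2.5) is absent (z outside [6, 22]); Merging all regions: only the 7.5×11.5 cube is present, so the union is just that shape — boundary = 38.00 mm. So its perimeter = 38.00 mm. Layer 62 (z = 6.2): the 7.5×11.5 cube contributes its full rectangle (perimeter 38.00 mm); the cylinder at (-1.5, 8.5) is absent (z outside [22.5, 30]); the 29.5×20.5 cube at (1.5, 2.5) contributes its full rectangle (perimeter 100.00 mm); Combining (union): the regions partially overlap (shared area 54.00 mm²), so the edge portions inside another operand are dropped and the merged outline is re-measured after clipping — boundary = 108.00 mm. So its perimeter = 108.00 mm. Layer 62 is larger (108.00 vs 38.00 mm).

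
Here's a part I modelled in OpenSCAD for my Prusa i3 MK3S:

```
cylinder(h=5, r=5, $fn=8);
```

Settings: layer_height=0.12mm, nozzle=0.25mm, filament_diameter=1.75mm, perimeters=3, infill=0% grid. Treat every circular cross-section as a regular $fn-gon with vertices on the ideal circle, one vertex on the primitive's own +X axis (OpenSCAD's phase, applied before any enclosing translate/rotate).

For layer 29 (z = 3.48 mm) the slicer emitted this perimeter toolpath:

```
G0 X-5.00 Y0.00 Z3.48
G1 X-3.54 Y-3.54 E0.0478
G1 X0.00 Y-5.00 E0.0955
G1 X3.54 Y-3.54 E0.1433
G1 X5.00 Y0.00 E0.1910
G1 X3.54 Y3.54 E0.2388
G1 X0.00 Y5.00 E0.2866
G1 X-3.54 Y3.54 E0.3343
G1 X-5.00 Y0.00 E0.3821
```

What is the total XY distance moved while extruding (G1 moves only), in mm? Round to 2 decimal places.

30.63 mm

Sum the Euclidean lengths of each G1 segment: total = 30.63 mm.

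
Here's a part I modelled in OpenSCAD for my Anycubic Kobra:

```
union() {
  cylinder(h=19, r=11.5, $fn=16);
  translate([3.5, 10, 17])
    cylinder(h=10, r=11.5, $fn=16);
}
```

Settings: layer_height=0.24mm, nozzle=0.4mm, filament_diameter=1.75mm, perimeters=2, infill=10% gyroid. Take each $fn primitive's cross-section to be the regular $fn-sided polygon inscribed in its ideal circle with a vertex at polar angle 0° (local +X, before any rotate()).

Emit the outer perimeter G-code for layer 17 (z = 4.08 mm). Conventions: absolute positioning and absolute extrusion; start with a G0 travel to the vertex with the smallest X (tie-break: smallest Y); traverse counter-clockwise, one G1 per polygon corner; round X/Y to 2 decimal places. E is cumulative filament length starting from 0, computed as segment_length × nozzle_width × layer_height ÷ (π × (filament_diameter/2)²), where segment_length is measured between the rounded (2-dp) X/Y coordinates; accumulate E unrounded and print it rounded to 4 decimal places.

At z = 4.08 mm: the r=11.5 cylinder contributes a regular 16-gon of circumradius 11.5; the cylinder at (3.5, 10) is absent (z outside [17, 27]); Merging all regions: only the r=11.5 cylinder is present, so the union is just that shape — 1 connected region. The outline is a single polygon with 16 vertices. Extrusion per mm of travel: 0.4 × 0.24 / (π × 0.875²) = 0.039912. Accumulating E over each segment gives final E = 2.8647.

G0 X-11.50 Y0.00 Z4.08
G1 X-10.62 Y-4.40 E0.1791
G1 X-8.13 Y-8.13 E0.3581
G1 X-4.40 Y-10.62 E0.5371
G1 X0.00 Y-11.50 E0.7162
G1 X4.40 Y-10.62 E0.8953
G1 X8.13 Y-8.13 E1.0743
G1 X10.62 Y-4.40 E1.2533
G1 X11.50 Y0.00 E1.4323
G1 X10.62 Y4.40 E1.6114
G1 X8.13 Y8.13 E1.7904
G1 X4.40 Y10.62 E1.9694
G1 X0.00 Y11.50 E2.1485
G1 X-4.40 Y10.62 E2.3276
G1 X-8.13 Y8.13 E2.5066
G1 X-10.62 Y4.40 E2.6856
G1 X-11.50 Y0.00 E2.8647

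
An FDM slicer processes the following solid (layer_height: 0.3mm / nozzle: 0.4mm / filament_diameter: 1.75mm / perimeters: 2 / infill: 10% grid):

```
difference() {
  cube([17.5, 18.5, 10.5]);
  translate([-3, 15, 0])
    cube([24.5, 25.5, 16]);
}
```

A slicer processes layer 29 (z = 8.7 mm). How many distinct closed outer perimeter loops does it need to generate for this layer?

1

At z = 8.7 mm: the cube is present — its section is the full 17.5×18.5 rectangle; the cube at (-3, 15) is present — its section is the full 24.5×25.5 rectangle; Taking the first minus the rest: starting from the 17.5×18.5 cube, the 24.5×25.5 cube at (-3, 15) partially overlaps it — only the 61.25 mm² overlap (of its 624.75 mm²) is removed, clipping the outline — 1 connected region. The result has 1 disconnected region.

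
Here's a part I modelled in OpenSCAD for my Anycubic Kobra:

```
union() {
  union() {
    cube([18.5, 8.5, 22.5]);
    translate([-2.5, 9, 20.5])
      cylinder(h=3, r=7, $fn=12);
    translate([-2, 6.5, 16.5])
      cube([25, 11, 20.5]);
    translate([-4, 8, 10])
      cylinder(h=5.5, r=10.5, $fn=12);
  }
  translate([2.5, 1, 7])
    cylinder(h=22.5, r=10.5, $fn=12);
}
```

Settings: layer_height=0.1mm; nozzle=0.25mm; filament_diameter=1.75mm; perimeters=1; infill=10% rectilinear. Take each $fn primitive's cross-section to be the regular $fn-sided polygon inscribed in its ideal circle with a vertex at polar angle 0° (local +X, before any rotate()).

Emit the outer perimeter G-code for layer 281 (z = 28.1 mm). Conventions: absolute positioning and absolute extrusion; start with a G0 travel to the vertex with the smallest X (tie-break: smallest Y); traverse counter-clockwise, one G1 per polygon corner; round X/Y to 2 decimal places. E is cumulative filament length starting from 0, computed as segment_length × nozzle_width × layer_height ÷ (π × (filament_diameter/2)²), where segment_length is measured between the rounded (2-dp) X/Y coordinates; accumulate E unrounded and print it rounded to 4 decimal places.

At z = 28.1 mm: the cube does not reach this height (z outside [0, 22.5]); the cylinder at (-2.5, 9) is not intersected at this z (z outside [20.5, 23.5]); the cube at (-2, 6.5) is present — its section is the full 25×11 rectangle; the cylinder at (-4, 8) is not intersected at this z (z outside [10, 15.5]); Combining (union): only the 25×11 cube at (-2, 6.5) is present, so the union is just that shape — 1 connected region; the r=10.5 cylinder at (2.5, 1) contributes a regular 12-gon of circumradius 10.5; Taking the union: the regions partially overlap (shared area 48.80 mm²), so overlapping operands fuse into one piece — 1 connected region. The outline is a single polygon with 15 vertices. Extrusion per mm of travel: 0.25 × 0.1 / (π × 0.875²) = 0.010394. Accumulating E over each segment gives final E = 1.0904.

G0 X-8.00 Y1.00 Z28.10
G1 X-6.59 Y-4.25 E0.0565
G1 X-2.75 Y-8.09 E0.1129
G1 X2.50 Y-9.50 E0.1694
G1 X7.75 Y-8.09 E0.2259
G1 X11.59 Y-4.25 E0.2824
G1 X13.00 Y1.00 E0.3389
G1 X11.59 Y6.25 E0.3954
G1 X11.34 Y6.50 E0.3991
G1 X23.00 Y6.50 E0.5203
G1 X23.00 Y17.50 E0.6346
G1 X-2.00 Y17.50 E0.8944
G1 X-2.00 Y10.29 E0.9694
G1 X-2.75 Y10.09 E0.9774
G1 X-6.59 Y6.25 E1.0339
G1 X-8.00 Y1.00 E1.0904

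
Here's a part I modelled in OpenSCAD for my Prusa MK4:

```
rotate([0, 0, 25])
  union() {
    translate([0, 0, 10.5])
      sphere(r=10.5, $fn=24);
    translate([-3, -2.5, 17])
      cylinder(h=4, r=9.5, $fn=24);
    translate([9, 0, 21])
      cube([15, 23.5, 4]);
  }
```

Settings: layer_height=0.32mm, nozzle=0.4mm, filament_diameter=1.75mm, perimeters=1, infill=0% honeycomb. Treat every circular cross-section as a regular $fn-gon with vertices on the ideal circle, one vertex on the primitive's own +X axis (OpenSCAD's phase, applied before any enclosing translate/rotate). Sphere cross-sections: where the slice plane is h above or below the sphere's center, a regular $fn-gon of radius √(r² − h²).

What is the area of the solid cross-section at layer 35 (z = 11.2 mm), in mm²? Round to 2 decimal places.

340.90 mm²

At z = 11.2 mm: the r=10.5 sphere slices to a regular 24-gon of circumradius 10.477 (√(r²−h²) with h=0.7 from center) (area = (24/2)·10.477²·sin(360°/24) = 340.90 mm²); the cylinder at (-3, -2.5) is absent (z outside [17, 21]); the cube at (9, 0) is absent (z outside [21, 25]); Merging all regions: only the r=10.5 sphere is present, so the union is just that shape — area = 340.90 mm²; (whole slice rotated 25° about Z — lengths, areas and connectivity unchanged). Overall, the cross-section is a single solid region. Net area = 340.90 mm².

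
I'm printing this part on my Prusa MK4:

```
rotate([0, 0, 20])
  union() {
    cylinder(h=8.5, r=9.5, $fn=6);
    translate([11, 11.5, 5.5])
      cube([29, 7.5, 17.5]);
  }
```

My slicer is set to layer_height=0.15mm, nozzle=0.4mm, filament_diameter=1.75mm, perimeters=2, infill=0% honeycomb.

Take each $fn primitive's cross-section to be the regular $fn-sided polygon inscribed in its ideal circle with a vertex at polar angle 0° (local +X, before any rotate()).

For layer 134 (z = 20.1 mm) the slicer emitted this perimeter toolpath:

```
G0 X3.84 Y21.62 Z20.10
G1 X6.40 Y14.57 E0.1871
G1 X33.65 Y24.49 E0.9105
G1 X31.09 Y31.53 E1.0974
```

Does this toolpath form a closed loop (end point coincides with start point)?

Start point (G0): (3.84, 21.62). End point (last G1): the path does not return to the start — open.

no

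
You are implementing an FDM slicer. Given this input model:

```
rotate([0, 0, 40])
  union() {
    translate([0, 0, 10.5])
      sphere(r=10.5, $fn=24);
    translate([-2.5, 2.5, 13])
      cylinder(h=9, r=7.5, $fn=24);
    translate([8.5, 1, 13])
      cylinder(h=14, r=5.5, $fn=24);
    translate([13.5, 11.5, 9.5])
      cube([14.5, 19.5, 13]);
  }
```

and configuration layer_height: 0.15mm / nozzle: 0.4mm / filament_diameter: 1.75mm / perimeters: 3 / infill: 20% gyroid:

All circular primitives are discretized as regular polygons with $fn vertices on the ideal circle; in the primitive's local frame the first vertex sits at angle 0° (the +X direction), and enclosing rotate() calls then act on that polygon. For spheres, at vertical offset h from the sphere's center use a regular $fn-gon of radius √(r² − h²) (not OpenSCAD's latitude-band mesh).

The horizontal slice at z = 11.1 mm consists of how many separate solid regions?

At z = 11.1 mm: the r=10.5 sphere slices to a regular 24-gon of circumradius 10.483 (√(r²−h²) with h=0.6 from center); the cylinder at (-2.5, 2.5) is absent (z outside [13, 22]); the cylinder at (8.5, 1) is not intersected at this z (z outside [13, 27]); the cube at (13.5, 11.5) (footprint 14.5×19.5) is included at this height; Combining (union): the 2 present regions are separate (no shared area or edge), so areas and boundary lengths simply add and each stays a separate island — 2 connected regions; (rotated 40° about Z; rotation is an isometry so areas/perimeters/island counts are preserved). The result has 2 disconnected regions.

2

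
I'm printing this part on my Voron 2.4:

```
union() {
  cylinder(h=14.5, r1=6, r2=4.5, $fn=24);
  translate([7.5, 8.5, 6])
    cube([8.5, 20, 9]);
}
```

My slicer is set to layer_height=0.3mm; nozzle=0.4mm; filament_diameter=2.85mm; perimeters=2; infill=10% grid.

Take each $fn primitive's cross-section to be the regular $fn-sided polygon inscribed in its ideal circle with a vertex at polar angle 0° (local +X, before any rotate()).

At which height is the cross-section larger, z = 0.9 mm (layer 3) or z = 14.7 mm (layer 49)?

Layer 3 (z = 0.9): the cone: at t=0.062 of its height the radius interpolates to r₁+(r₂−r₁)t = 5.907, giving a regular 24-gon of that circumradius (area = (24/2)·5.907²·sin(360°/24) = 108.37 mm²); the cube at (7.5, 8.5) is absent (z outside [6, 15]); Combining (union): only the cone is present, so the union is just that shape — area = 108.37 mm². So its area = 108.37 mm². Layer 49 (z = 14.7): the cone does not reach this height (z outside [0, 14.5]); the cube at (7.5, 8.5) is present — its section is the full 8.5×20 rectangle (area 170.00 mm²); Taking the union: only the 8.5×20 cube at (7.5, 8.5) is present, so the union is just that shape — area = 170.00 mm². So its area = 170.00 mm². Layer 49 is larger (170.00 vs 108.37 mm²).

layer 49 (z = 14.7 mm)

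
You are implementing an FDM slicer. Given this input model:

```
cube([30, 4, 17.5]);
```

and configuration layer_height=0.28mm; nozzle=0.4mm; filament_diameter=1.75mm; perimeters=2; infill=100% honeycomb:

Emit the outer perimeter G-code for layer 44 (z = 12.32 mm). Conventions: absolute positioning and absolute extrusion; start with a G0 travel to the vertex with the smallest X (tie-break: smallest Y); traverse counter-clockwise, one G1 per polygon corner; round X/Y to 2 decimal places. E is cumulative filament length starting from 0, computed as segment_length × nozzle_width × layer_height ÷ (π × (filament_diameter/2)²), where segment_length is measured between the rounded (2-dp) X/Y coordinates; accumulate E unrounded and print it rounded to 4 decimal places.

G0 X0.00 Y0.00 Z12.32
G1 X30.00 Y0.00 E1.3969
G1 X30.00 Y4.00 E1.5832
G1 X0.00 Y4.00 E2.9801
G1 X0.00 Y0.00 E3.1664

At z = 12.32 mm: the cube is present — its section is the full 30×4 rectangle. The outline is a single polygon with 4 vertices. Extrusion per mm of travel: 0.4 × 0.28 / (π × 0.875²) = 0.046564. Accumulating E over each segment gives final E = 3.1664.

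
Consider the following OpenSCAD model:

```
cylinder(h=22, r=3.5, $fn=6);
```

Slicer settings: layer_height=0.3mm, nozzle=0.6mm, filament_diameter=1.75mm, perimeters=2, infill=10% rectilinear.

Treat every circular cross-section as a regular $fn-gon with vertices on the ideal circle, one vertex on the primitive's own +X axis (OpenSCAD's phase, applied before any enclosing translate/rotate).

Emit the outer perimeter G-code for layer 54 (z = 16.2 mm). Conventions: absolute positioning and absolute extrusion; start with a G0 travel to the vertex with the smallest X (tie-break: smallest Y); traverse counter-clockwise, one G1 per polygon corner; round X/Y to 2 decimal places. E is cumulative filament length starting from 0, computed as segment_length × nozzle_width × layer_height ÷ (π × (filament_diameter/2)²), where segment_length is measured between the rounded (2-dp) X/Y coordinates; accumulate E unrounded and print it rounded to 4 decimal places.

G0 X-3.50 Y0.00 Z16.20
G1 X-1.75 Y-3.03 E0.2619
G1 X1.75 Y-3.03 E0.5238
G1 X3.50 Y0.00 E0.7856
G1 X1.75 Y3.03 E1.0475
G1 X-1.75 Y3.03 E1.3094
G1 X-3.50 Y0.00 E1.5713

At z = 16.2 mm: the cylinder: section is a regular 6-gon, circumradius r=3.5. The outline is a single polygon with 6 vertices. Extrusion per mm of travel: 0.6 × 0.3 / (π × 0.875²) = 0.074835. Accumulating E over each segment gives final E = 1.5713.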